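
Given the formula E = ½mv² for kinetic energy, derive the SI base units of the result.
Units of each symbol in E = ½mv²:
  m (mass): kg
  v (speed): m/s  → to the power 2, contributes m²/s²
  The factor ½ is dimensionless.

Multiplying the contributions: [kg] · [m²/s²]
Adding exponents of each base unit: kg: 1, m: 2, s: -2
SI base units of kinetic energy: kg·m²/s²

Answer: kg·m²/s²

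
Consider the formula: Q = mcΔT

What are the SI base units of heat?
Units of each symbol in Q = mcΔT:
  m (mass): kg
  c (specific heat capacity, in J/(kg·K)): m²/(s²·K)
  ΔT (temperature change): K

Multiplying the contributions: [kg] · [m²/(s²·K)] · [K]
Adding exponents of each base unit: kg: 1, m: 2, s: -2
SI base units of heat: kg·m²/s²

Answer: kg·m²/s²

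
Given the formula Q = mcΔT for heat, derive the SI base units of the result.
Units of each symbol in Q = mcΔT:
  m (mass): kg
  c (specific heat capacity, in J/(kg·K)): m²/(s²·K)
  ΔT (temperature change): K

Multiplying the contributions: [kg] · [m²/(s²·K)] · [K]
Adding exponents of each base unit: kg: 1, m: 2, s: -2
SI base units of heat: kg·m²/s²

Answer: kg·m²/s²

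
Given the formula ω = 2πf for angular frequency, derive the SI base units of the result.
Units of each symbol in ω = 2πf:
  f (frequency): 1/s
  The factor 2π is dimensionless.

Multiplying the contributions: [1/s]
Adding exponents of each base unit: s: -1
SI base units of angular frequency: 1/s

Answer: 1/s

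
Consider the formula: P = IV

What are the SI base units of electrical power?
Units of each symbol in P = IV:
  I (current): A
  V (voltage, in volts): kg·m²/(s³·A)

Multiplying the contributions: [A] · [kg·m²/(s³·A)]
Adding exponents of each base unit: kg: 1, m: 2, s: -3
SI base units of electrical power: kg·m²/s³

Answer: kg·m²/s³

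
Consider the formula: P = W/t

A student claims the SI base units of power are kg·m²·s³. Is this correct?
Units of each symbol in P = W/t:
  W (work): kg·m²/s²
  t (time): s  → in the denominator, contributes 1/s

Multiplying the contributions: [kg·m²/s²] · [1/s]
Adding exponents of each base unit: kg: 1, m: 2, s: -3
SI base units of power: kg·m²/s³

The claimed units kg·m²·s³ (exponents kg: 1, m: 2, s: 3) do not match the derived units kg·m²/s³ (exponents kg: 1, m: 2, s: -3), so the claim is incorrect.

Answer: No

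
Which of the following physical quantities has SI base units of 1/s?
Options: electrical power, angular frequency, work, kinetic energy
Checking the SI base units of each option:
  electrical power (P = IV): kg·m²/s³  ✗
  angular frequency (ω = 2πf): 1/s  ✓ matches
  work (W = Fd): kg·m²/s²  ✗
  kinetic energy (E = ½mv²): kg·m²/s²  ✗

Only angular frequency has units 1/s.

Answer: angular frequency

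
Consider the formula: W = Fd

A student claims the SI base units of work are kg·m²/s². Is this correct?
Units of each symbol in W = Fd:
  F (force): kg·m/s²
  d (displacement): m

Multiplying the contributions: [kg·m/s²] · [m]
Adding exponents of each base unit: kg: 1, m: 2, s: -2
SI base units of work: kg·m²/s²

The claimed units kg·m²/s² match the derived units, so the claim is correct.

Answer: Yes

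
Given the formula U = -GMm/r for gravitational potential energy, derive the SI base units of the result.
Units of each symbol in U = -GMm/r:
  G (gravitational constant): m³/(kg·s²)
  M (mass): kg
  m (mass): kg
  r (distance): m  → in the denominator, contributes 1/m
  The minus sign does not affect the units.

Multiplying the contributions: [m³/(kg·s²)] · [kg] · [kg] · [1/m]
Adding exponents of each base unit: kg: 1, m: 2, s: -2
SI base units of gravitational potential energy: kg·m²/s²

Answer: kg·m²/s²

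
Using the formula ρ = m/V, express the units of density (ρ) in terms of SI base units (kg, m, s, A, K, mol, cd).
Units of each symbol in ρ = m/V:
  m (mass): kg
  V (volume): m³  → in the denominator, contributes 1/m³

Multiplying the contributions: [kg] · [1/m³]
Adding exponents of each base unit: kg: 1, m: -3
SI base units of density: kg/m³

Answer: kg/m³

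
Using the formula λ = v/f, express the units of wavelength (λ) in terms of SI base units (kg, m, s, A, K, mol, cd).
Units of each symbol in λ = v/f:
  v (wave speed): m/s
  f (frequency): 1/s  → in the denominator, contributes s

Multiplying the contributions: [m/s] · [s]
Adding exponents of each base unit: m: 1
SI base units of wavelength: m

Answer: m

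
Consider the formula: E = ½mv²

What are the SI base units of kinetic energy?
Units of each symbol in E = ½mv²:
  m (mass): kg
  v (speed): m/s  → to the power 2, contributes m²/s²
  The factor ½ is dimensionless.

Multiplying the contributions: [kg] · [m²/s²]
Adding exponents of each base unit: kg: 1, m: 2, s: -2
SI base units of kinetic energy: kg·m²/s²

Answer: kg·m²/s²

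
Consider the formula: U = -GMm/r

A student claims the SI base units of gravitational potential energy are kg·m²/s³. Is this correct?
Units of each symbol in U = -GMm/r:
  G (gravitational constant): m³/(kg·s²)
  M (mass): kg
  m (mass): kg
  r (distance): m  → in the denominator, contributes 1/m
  The minus sign does not affect the units.

Multiplying the contributions: [m³/(kg·s²)] · [kg] · [kg] · [1/m]
Adding exponents of each base unit: kg: 1, m: 2, s: -2
SI base units of gravitational potential energy: kg·m²/s²

The claimed units kg·m²/s³ (exponents kg: 1, m: 2, s: -3) do not match the derived units kg·m²/s² (exponents kg: 1, m: 2, s: -2), so the claim is incorrect.

Answer: No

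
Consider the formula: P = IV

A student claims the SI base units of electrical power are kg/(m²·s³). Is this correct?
Units of each symbol in P = IV:
  I (current): A
  V (voltage, in volts): kg·m²/(s³·A)

Multiplying the contributions: [A] · [kg·m²/(s³·A)]
Adding exponents of each base unit: kg: 1, m: 2, s: -3
SI base units of electrical power: kg·m²/s³

The claimed units kg/(m²·s³) (exponents kg: 1, m: -2, s: -3) do not match the derived units kg·m²/s³ (exponents kg: 1, m: 2, s: -3), so the claim is incorrect.

Answer: No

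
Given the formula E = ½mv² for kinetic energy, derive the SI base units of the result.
Units of each symbol in E = ½mv²:
  m (mass): kg
  v (speed): m/s  → to the power 2, contributes m²/s²
  The factor ½ is dimensionless.

Multiplying the contributions: [kg] · [m²/s²]
Adding exponents of each base unit: kg: 1, m: 2, s: -2
SI base units of kinetic energy: kg·m²/s²

Answer: kg·m²/s²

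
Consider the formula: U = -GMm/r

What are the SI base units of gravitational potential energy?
Units of each symbol in U = -GMm/r:
  G (gravitational constant): m³/(kg·s²)
  M (mass): kg
  m (mass): kg
  r (distance): m  → in the denominator, contributes 1/m
  The minus sign does not affect the units.

Multiplying the contributions: [m³/(kg·s²)] · [kg] · [kg] · [1/m]
Adding exponents of each base unit: kg: 1, m: 2, s: -2
SI base units of gravitational potential energy: kg·m²/s²

Answer: kg·m²/s²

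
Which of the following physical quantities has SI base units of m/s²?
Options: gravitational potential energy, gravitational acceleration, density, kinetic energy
Checking the SI base units of each option:
  gravitational potential energy (U = -GMm/r): kg·m²/s²  ✗
  gravitational acceleration (g = GM/r²): m/s²  ✓ matches
  density (ρ = m/V): kg/m³  ✗
  kinetic energy (E = ½mv²): kg·m²/s²  ✗

Only gravitational acceleration has units m/s².

Answer: gravitational acceleration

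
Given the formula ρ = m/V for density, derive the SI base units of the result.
Units of each symbol in ρ = m/V:
  m (mass): kg
  V (volume): m³  → in the denominator, contributes 1/m³

Multiplying the contributions: [kg] · [1/m³]
Adding exponents of each base unit: kg: 1, m: -3
SI base units of density: kg/m³

Answer: kg/m³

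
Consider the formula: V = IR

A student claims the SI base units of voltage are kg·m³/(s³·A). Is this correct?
Units of each symbol in V = IR:
  I (current): A
  R (resistance, in ohms): kg·m²/(s³·A²)

Multiplying the contributions: [A] · [kg·m²/(s³·A²)]
Adding exponents of each base unit: kg: 1, m: 2, s: -3, A: -1
SI base units of voltage: kg·m²/(s³·A)

The claimed units kg·m³/(s³·A) (exponents kg: 1, m: 3, s: -3, A: -1) do not match the derived units kg·m²/(s³·A) (exponents kg: 1, m: 2, s: -3, A: -1), so the claim is incorrect.

Answer: No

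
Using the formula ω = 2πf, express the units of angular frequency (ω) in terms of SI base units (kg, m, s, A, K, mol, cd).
Units of each symbol in ω = 2πf:
  f (frequency): 1/s
  The factor 2π is dimensionless.

Multiplying the contributions: [1/s]
Adding exponents of each base unit: s: -1
SI base units of angular frequency: 1/s

Answer: 1/s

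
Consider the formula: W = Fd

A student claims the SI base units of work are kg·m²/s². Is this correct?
Units of each symbol in W = Fd:
  F (force): kg·m/s²
  d (displacement): m

Multiplying the contributions: [kg·m/s²] · [m]
Adding exponents of each base unit: kg: 1, m: 2, s: -2
SI base units of work: kg·m²/s²

The claimed units kg·m²/s² match the derived units, so the claim is correct.

Answer: Yes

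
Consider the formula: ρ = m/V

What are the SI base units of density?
Units of each symbol in ρ = m/V:
  m (mass): kg
  V (volume): m³  → in the denominator, contributes 1/m³

Multiplying the contributions: [kg] · [1/m³]
Adding exponents of each base unit: kg: 1, m: -3
SI base units of density: kg/m³

Answer: kg/m³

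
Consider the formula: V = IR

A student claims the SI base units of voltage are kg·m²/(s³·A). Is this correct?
Units of each symbol in V = IR:
  I (current): A
  R (resistance, in ohms): kg·m²/(s³·A²)

Multiplying the contributions: [A] · [kg·m²/(s³·A²)]
Adding exponents of each base unit: kg: 1, m: 2, s: -3, A: -1
SI base units of voltage: kg·m²/(s³·A)

The claimed units kg·m²/(s³·A) match the derived units, so the claim is correct.

Answer: Yes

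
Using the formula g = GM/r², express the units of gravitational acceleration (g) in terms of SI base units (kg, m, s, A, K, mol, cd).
Units of each symbol in g = GM/r²:
  G (gravitational constant): m³/(kg·s²)
  M (mass): kg
  r (distance): m  → to the power 2 in the denominator, contributes 1/m²

Multiplying the contributions: [m³/(kg·s²)] · [kg] · [1/m²]
Adding exponents of each base unit: m: 1, s: -2
SI base units of gravitational acceleration: m/s²

Answer: m/s²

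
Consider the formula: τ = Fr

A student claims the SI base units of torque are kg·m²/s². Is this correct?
Units of each symbol in τ = Fr:
  F (force): kg·m/s²
  r (lever arm): m

Multiplying the contributions: [kg·m/s²] · [m]
Adding exponents of each base unit: kg: 1, m: 2, s: -2
SI base units of torque: kg·m²/s²

The claimed units kg·m²/s² match the derived units, so the claim is correct.

Answer: Yes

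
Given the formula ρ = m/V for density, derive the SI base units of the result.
Units of each symbol in ρ = m/V:
  m (mass): kg
  V (volume): m³  → in the denominator, contributes 1/m³

Multiplying the contributions: [kg] · [1/m³]
Adding exponents of each base unit: kg: 1, m: -3
SI base units of density: kg/m³

Answer: kg/m³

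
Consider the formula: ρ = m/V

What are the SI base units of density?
Units of each symbol in ρ = m/V:
  m (mass): kg
  V (volume): m³  → in the denominator, contributes 1/m³

Multiplying the contributions: [kg] · [1/m³]
Adding exponents of each base unit: kg: 1, m: -3
SI base units of density: kg/m³

Answer: kg/m³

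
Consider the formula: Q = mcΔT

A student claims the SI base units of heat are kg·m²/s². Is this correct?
Units of each symbol in Q = mcΔT:
  m (mass): kg
  c (specific heat capacity, in J/(kg·K)): m²/(s²·K)
  ΔT (temperature change): K

Multiplying the contributions: [kg] · [m²/(s²·K)] · [K]
Adding exponents of each base unit: kg: 1, m: 2, s: -2
SI base units of heat: kg·m²/s²

The claimed units kg·m²/s² match the derived units, so the claim is correct.

Answer: Yes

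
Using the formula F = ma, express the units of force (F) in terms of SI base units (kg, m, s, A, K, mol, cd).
Units of each symbol in F = ma:
  m (mass): kg
  a (acceleration): m/s²

Multiplying the contributions: [kg] · [m/s²]
Adding exponents of each base unit: kg: 1, m: 1, s: -2
SI base units of force: kg·m/s²

Answer: kg·m/s²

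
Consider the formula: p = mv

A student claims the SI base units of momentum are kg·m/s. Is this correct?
Units of each symbol in p = mv:
  m (mass): kg
  v (velocity): m/s

Multiplying the contributions: [kg] · [m/s]
Adding exponents of each base unit: kg: 1, m: 1, s: -1
SI base units of momentum: kg·m/s

The claimed units kg·m/s match the derived units, so the claim is correct.

Answer: Yes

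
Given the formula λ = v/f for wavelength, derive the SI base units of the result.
Units of each symbol in λ = v/f:
  v (wave speed): m/s
  f (frequency): 1/s  → in the denominator, contributes s

Multiplying the contributions: [m/s] · [s]
Adding exponents of each base unit: m: 1
SI base units of wavelength: m

Answer: m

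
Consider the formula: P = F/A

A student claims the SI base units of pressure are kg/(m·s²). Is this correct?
Units of each symbol in P = F/A:
  F (force): kg·m/s²
  A (area): m²  → in the denominator, contributes 1/m²

Multiplying the contributions: [kg·m/s²] · [1/m²]
Adding exponents of each base unit: kg: 1, m: -1, s: -2
SI base units of pressure: kg/(m·s²)

The claimed units kg/(m·s²) match the derived units, so the claim is correct.

Answer: Yes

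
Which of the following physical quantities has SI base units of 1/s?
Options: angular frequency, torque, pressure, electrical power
Checking the SI base units of each option:
  angular frequency (ω = 2πf): 1/s  ✓ matches
  torque (τ = Fr): kg·m²/s²  ✗
  pressure (P = F/A): kg/(m·s²)  ✗
  electrical power (P = IV): kg·m²/s³  ✗

Only angular frequency has units 1/s.

Answer: angular frequency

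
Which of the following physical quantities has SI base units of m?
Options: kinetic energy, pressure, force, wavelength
Checking the SI base units of each option:
  kinetic energy (E = ½mv²): kg·m²/s²  ✗
  pressure (P = F/A): kg/(m·s²)  ✗
  force (F = ma): kg·m/s²  ✗
  wavelength (λ = v/f): m  ✓ matches

Only wavelength has units m.

Answer: wavelength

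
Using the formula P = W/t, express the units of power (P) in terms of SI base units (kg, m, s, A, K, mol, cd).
Units of each symbol in P = W/t:
  W (work): kg·m²/s²
  t (time): s  → in the denominator, contributes 1/s

Multiplying the contributions: [kg·m²/s²] · [1/s]
Adding exponents of each base unit: kg: 1, m: 2, s: -3
SI base units of power: kg·m²/s³

Answer: kg·m²/s³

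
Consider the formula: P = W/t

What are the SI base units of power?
Units of each symbol in P = W/t:
  W (work): kg·m²/s²
  t (time): s  → in the denominator, contributes 1/s

Multiplying the contributions: [kg·m²/s²] · [1/s]
Adding exponents of each base unit: kg: 1, m: 2, s: -3
SI base units of power: kg·m²/s³

Answer: kg·m²/s³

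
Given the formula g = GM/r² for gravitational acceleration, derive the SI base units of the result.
Units of each symbol in g = GM/r²:
  G (gravitational constant): m³/(kg·s²)
  M (mass): kg
  r (distance): m  → to the power 2 in the denominator, contributes 1/m²

Multiplying the contributions: [m³/(kg·s²)] · [kg] · [1/m²]
Adding exponents of each base unit: m: 1, s: -2
SI base units of gravitational acceleration: m/s²

Answer: m/s²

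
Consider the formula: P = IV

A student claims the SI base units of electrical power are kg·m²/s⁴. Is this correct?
Units of each symbol in P = IV:
  I (current): A
  V (voltage, in volts): kg·m²/(s³·A)

Multiplying the contributions: [A] · [kg·m²/(s³·A)]
Adding exponents of each base unit: kg: 1, m: 2, s: -3
SI base units of electrical power: kg·m²/s³

The claimed units kg·m²/s⁴ (exponents kg: 1, m: 2, s: -4) do not match the derived units kg·m²/s³ (exponents kg: 1, m: 2, s: -3), so the claim is incorrect.

Answer: No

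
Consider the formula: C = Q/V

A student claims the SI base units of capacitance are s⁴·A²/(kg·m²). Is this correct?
Units of each symbol in C = Q/V:
  Q (charge, in coulombs): s·A
  V (voltage, in volts): kg·m²/(s³·A)  → in the denominator, contributes s³·A/(kg·m²)

Multiplying the contributions: [s·A] · [s³·A/(kg·m²)]
Adding exponents of each base unit: kg: -1, m: -2, s: 4, A: 2
SI base units of capacitance: s⁴·A²/(kg·m²)

The claimed units s⁴·A²/(kg·m²) match the derived units, so the claim is correct.

Answer: Yes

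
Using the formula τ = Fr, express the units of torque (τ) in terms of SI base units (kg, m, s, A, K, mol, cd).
Units of each symbol in τ = Fr:
  F (force): kg·m/s²
  r (lever arm): m

Multiplying the contributions: [kg·m/s²] · [m]
Adding exponents of each base unit: kg: 1, m: 2, s: -2
SI base units of torque: kg·m²/s²

Answer: kg·m²/s²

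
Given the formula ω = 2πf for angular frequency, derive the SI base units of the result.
Units of each symbol in ω = 2πf:
  f (frequency): 1/s
  The factor 2π is dimensionless.

Multiplying the contributions: [1/s]
Adding exponents of each base unit: s: -1
SI base units of angular frequency: 1/s

Answer: 1/s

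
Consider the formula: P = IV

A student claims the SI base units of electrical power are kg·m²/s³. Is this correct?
Units of each symbol in P = IV:
  I (current): A
  V (voltage, in volts): kg·m²/(s³·A)

Multiplying the contributions: [A] · [kg·m²/(s³·A)]
Adding exponents of each base unit: kg: 1, m: 2, s: -3
SI base units of electrical power: kg·m²/s³

The claimed units kg·m²/s³ match the derived units, so the claim is correct.

Answer: Yes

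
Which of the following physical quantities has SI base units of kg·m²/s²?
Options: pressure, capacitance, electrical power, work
Checking the SI base units of each option:
  pressure (P = F/A): kg/(m·s²)  ✗
  capacitance (C = Q/V): s⁴·A²/(kg·m²)  ✗
  electrical power (P = IV): kg·m²/s³  ✗
  work (W = Fd): kg·m²/s²  ✓ matches

Only work has units kg·m²/s².

Answer: work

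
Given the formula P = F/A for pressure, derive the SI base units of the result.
Units of each symbol in P = F/A:
  F (force): kg·m/s²
  A (area): m²  → in the denominator, contributes 1/m²

Multiplying the contributions: [kg·m/s²] · [1/m²]
Adding exponents of each base unit: kg: 1, m: -1, s: -2
SI base units of pressure: kg/(m·s²)

Answer: kg/(m·s²)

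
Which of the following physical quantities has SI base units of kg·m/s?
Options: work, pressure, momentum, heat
Checking the SI base units of each option:
  work (W = Fd): kg·m²/s²  ✗
  pressure (P = F/A): kg/(m·s²)  ✗
  momentum (p = mv): kg·m/s  ✓ matches
  heat (Q = mcΔT): kg·m²/s²  ✗

Only momentum has units kg·m/s.

Answer: momentum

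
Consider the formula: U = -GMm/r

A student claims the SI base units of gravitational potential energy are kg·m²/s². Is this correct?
Units of each symbol in U = -GMm/r:
  G (gravitational constant): m³/(kg·s²)
  M (mass): kg
  m (mass): kg
  r (distance): m  → in the denominator, contributes 1/m
  The minus sign does not affect the units.

Multiplying the contributions: [m³/(kg·s²)] · [kg] · [kg] · [1/m]
Adding exponents of each base unit: kg: 1, m: 2, s: -2
SI base units of gravitational potential energy: kg·m²/s²

The claimed units kg·m²/s² match the derived units, so the claim is correct.

Answer: Yes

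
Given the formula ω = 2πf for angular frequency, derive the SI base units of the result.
Units of each symbol in ω = 2πf:
  f (frequency): 1/s
  The factor 2π is dimensionless.

Multiplying the contributions: [1/s]
Adding exponents of each base unit: s: -1
SI base units of angular frequency: 1/s

Answer: 1/s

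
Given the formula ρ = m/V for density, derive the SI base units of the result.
Units of each symbol in ρ = m/V:
  m (mass): kg
  V (volume): m³  → in the denominator, contributes 1/m³

Multiplying the contributions: [kg] · [1/m³]
Adding exponents of each base unit: kg: 1, m: -3
SI base units of density: kg/m³

Answer: kg/m³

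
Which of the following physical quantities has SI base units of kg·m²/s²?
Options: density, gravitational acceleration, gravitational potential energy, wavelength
Checking the SI base units of each option:
  density (ρ = m/V): kg/m³  ✗
  gravitational acceleration (g = GM/r²): m/s²  ✗
  gravitational potential energy (U = -GMm/r): kg·m²/s²  ✓ matches
  wavelength (λ = v/f): m  ✗

Only gravitational potential energy has units kg·m²/s².

Answer: gravitational potential energy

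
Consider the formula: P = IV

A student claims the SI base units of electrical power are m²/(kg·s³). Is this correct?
Units of each symbol in P = IV:
  I (current): A
  V (voltage, in volts): kg·m²/(s³·A)

Multiplying the contributions: [A] · [kg·m²/(s³·A)]
Adding exponents of each base unit: kg: 1, m: 2, s: -3
SI base units of electrical power: kg·m²/s³

The claimed units m²/(kg·s³) (exponents kg: -1, m: 2, s: -3) do not match the derived units kg·m²/s³ (exponents kg: 1, m: 2, s: -3), so the claim is incorrect.

Answer: No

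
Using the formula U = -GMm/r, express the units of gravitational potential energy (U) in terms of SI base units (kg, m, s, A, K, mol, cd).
Units of each symbol in U = -GMm/r:
  G (gravitational constant): m³/(kg·s²)
  M (mass): kg
  m (mass): kg
  r (distance): m  → in the denominator, contributes 1/m
  The minus sign does not affect the units.

Multiplying the contributions: [m³/(kg·s²)] · [kg] · [kg] · [1/m]
Adding exponents of each base unit: kg: 1, m: 2, s: -2
SI base units of gravitational potential energy: kg·m²/s²

Answer: kg·m²/s²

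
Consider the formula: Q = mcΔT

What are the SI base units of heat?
Units of each symbol in Q = mcΔT:
  m (mass): kg
  c (specific heat capacity, in J/(kg·K)): m²/(s²·K)
  ΔT (temperature change): K

Multiplying the contributions: [kg] · [m²/(s²·K)] · [K]
Adding exponents of each base unit: kg: 1, m: 2, s: -2
SI base units of heat: kg·m²/s²

Answer: kg·m²/s²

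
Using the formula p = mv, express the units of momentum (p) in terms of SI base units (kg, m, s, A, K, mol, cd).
Units of each symbol in p = mv:
  m (mass): kg
  v (velocity): m/s

Multiplying the contributions: [kg] · [m/s]
Adding exponents of each base unit: kg: 1, m: 1, s: -1
SI base units of momentum: kg·m/s

Answer: kg·m/s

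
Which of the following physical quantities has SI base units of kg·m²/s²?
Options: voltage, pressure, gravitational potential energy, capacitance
Checking the SI base units of each option:
  voltage (V = IR): kg·m²/(s³·A)  ✗
  pressure (P = F/A): kg/(m·s²)  ✗
  gravitational potential energy (U = -GMm/r): kg·m²/s²  ✓ matches
  capacitance (C = Q/V): s⁴·A²/(kg·m²)  ✗

Only gravitational potential energy has units kg·m²/s².

Answer: gravitational potential energy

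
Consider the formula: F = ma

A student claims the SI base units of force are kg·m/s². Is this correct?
Units of each symbol in F = ma:
  m (mass): kg
  a (acceleration): m/s²

Multiplying the contributions: [kg] · [m/s²]
Adding exponents of each base unit: kg: 1, m: 1, s: -2
SI base units of force: kg·m/s²

The claimed units kg·m/s² match the derived units, so the claim is correct.

Answer: Yes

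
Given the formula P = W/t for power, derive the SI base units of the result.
Units of each symbol in P = W/t:
  W (work): kg·m²/s²
  t (time): s  → in the denominator, contributes 1/s

Multiplying the contributions: [kg·m²/s²] · [1/s]
Adding exponents of each base unit: kg: 1, m: 2, s: -3
SI base units of power: kg·m²/s³

Answer: kg·m²/s³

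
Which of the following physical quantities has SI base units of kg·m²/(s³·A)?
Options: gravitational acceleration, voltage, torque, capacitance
Checking the SI base units of each option:
  gravitational acceleration (g = GM/r²): m/s²  ✗
  voltage (V = IR): kg·m²/(s³·A)  ✓ matches
  torque (τ = Fr): kg·m²/s²  ✗
  capacitance (C = Q/V): s⁴·A²/(kg·m²)  ✗

Only voltage has units kg·m²/(s³·A).

Answer: voltage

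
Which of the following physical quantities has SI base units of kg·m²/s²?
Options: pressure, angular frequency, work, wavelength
Checking the SI base units of each option:
  pressure (P = F/A): kg/(m·s²)  ✗
  angular frequency (ω = 2πf): 1/s  ✗
  work (W = Fd): kg·m²/s²  ✓ matches
  wavelength (λ = v/f): m  ✗

Only work has units kg·m²/s².

Answer: work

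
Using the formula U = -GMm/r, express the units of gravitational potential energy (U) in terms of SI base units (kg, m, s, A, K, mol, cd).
Units of each symbol in U = -GMm/r:
  G (gravitational constant): m³/(kg·s²)
  M (mass): kg
  m (mass): kg
  r (distance): m  → in the denominator, contributes 1/m
  The minus sign does not affect the units.

Multiplying the contributions: [m³/(kg·s²)] · [kg] · [kg] · [1/m]
Adding exponents of each base unit: kg: 1, m: 2, s: -2
SI base units of gravitational potential energy: kg·m²/s²

Answer: kg·m²/s²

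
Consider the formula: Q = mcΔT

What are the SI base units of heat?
Units of each symbol in Q = mcΔT:
  m (mass): kg
  c (specific heat capacity, in J/(kg·K)): m²/(s²·K)
  ΔT (temperature change): K

Multiplying the contributions: [kg] · [m²/(s²·K)] · [K]
Adding exponents of each base unit: kg: 1, m: 2, s: -2
SI base units of heat: kg·m²/s²

Answer: kg·m²/s²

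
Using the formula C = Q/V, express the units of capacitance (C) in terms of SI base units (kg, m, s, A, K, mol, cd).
Units of each symbol in C = Q/V:
  Q (charge, in coulombs): s·A
  V (voltage, in volts): kg·m²/(s³·A)  → in the denominator, contributes s³·A/(kg·m²)

Multiplying the contributions: [s·A] · [s³·A/(kg·m²)]
Adding exponents of each base unit: kg: -1, m: -2, s: 4, A: 2
SI base units of capacitance: s⁴·A²/(kg·m²)

Answer: s⁴·A²/(kg·m²)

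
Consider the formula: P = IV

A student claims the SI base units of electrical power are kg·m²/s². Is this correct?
Units of each symbol in P = IV:
  I (current): A
  V (voltage, in volts): kg·m²/(s³·A)

Multiplying the contributions: [A] · [kg·m²/(s³·A)]
Adding exponents of each base unit: kg: 1, m: 2, s: -3
SI base units of electrical power: kg·m²/s³

The claimed units kg·m²/s² (exponents kg: 1, m: 2, s: -2) do not match the derived units kg·m²/s³ (exponents kg: 1, m: 2, s: -3), so the claim is incorrect.

Answer: No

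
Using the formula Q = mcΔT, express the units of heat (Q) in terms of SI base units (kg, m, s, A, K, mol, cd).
Units of each symbol in Q = mcΔT:
  m (mass): kg
  c (specific heat capacity, in J/(kg·K)): m²/(s²·K)
  ΔT (temperature change): K

Multiplying the contributions: [kg] · [m²/(s²·K)] · [K]
Adding exponents of each base unit: kg: 1, m: 2, s: -2
SI base units of heat: kg·m²/s²

Answer: kg·m²/s²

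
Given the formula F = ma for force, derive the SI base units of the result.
Units of each symbol in F = ma:
  m (mass): kg
  a (acceleration): m/s²

Multiplying the contributions: [kg] · [m/s²]
Adding exponents of each base unit: kg: 1, m: 1, s: -2
SI base units of force: kg·m/s²

Answer: kg·m/s²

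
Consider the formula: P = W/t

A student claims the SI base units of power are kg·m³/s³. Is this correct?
Units of each symbol in P = W/t:
  W (work): kg·m²/s²
  t (time): s  → in the denominator, contributes 1/s

Multiplying the contributions: [kg·m²/s²] · [1/s]
Adding exponents of each base unit: kg: 1, m: 2, s: -3
SI base units of power: kg·m²/s³

The claimed units kg·m³/s³ (exponents kg: 1, m: 3, s: -3) do not match the derived units kg·m²/s³ (exponents kg: 1, m: 2, s: -3), so the claim is incorrect.

Answer: No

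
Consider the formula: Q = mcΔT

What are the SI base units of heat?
Units of each symbol in Q = mcΔT:
  m (mass): kg
  c (specific heat capacity, in J/(kg·K)): m²/(s²·K)
  ΔT (temperature change): K

Multiplying the contributions: [kg] · [m²/(s²·K)] · [K]
Adding exponents of each base unit: kg: 1, m: 2, s: -2
SI base units of heat: kg·m²/s²

Answer: kg·m²/s²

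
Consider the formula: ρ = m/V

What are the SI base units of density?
Units of each symbol in ρ = m/V:
  m (mass): kg
  V (volume): m³  → in the denominator, contributes 1/m³

Multiplying the contributions: [kg] · [1/m³]
Adding exponents of each base unit: kg: 1, m: -3
SI base units of density: kg/m³

Answer: kg/m³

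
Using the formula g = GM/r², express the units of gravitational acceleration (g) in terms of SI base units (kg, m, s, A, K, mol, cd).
Units of each symbol in g = GM/r²:
  G (gravitational constant): m³/(kg·s²)
  M (mass): kg
  r (distance): m  → to the power 2 in the denominator, contributes 1/m²

Multiplying the contributions: [m³/(kg·s²)] · [kg] · [1/m²]
Adding exponents of each base unit: m: 1, s: -2
SI base units of gravitational acceleration: m/s²

Answer: m/s²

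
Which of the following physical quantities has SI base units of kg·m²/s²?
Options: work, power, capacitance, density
Checking the SI base units of each option:
  work (W = Fd): kg·m²/s²  ✓ matches
  power (P = W/t): kg·m²/s³  ✗
  capacitance (C = Q/V): s⁴·A²/(kg·m²)  ✗
  density (ρ = m/V): kg/m³  ✗

Only work has units kg·m²/s².

Answer: work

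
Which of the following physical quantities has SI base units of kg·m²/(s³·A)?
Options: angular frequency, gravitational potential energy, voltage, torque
Checking the SI base units of each option:
  angular frequency (ω = 2πf): 1/s  ✗
  gravitational potential energy (U = -GMm/r): kg·m²/s²  ✗
  voltage (V = IR): kg·m²/(s³·A)  ✓ matches
  torque (τ = Fr): kg·m²/s²  ✗

Only voltage has units kg·m²/(s³·A).

Answer: voltage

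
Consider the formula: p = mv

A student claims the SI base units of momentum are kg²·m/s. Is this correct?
Units of each symbol in p = mv:
  m (mass): kg
  v (velocity): m/s

Multiplying the contributions: [kg] · [m/s]
Adding exponents of each base unit: kg: 1, m: 1, s: -1
SI base units of momentum: kg·m/s

The claimed units kg²·m/s (exponents kg: 2, m: 1, s: -1) do not match the derived units kg·m/s (exponents kg: 1, m: 1, s: -1), so the claim is incorrect.

Answer: No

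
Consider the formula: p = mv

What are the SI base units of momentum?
Units of each symbol in p = mv:
  m (mass): kg
  v (velocity): m/s

Multiplying the contributions: [kg] · [m/s]
Adding exponents of each base unit: kg: 1, m: 1, s: -1
SI base units of momentum: kg·m/s

Answer: kg·m/s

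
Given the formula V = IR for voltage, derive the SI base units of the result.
Units of each symbol in V = IR:
  I (current): A
  R (resistance, in ohms): kg·m²/(s³·A²)

Multiplying the contributions: [A] · [kg·m²/(s³·A²)]
Adding exponents of each base unit: kg: 1, m: 2, s: -3, A: -1
SI base units of voltage: kg·m²/(s³·A)

Answer: kg·m²/(s³·A)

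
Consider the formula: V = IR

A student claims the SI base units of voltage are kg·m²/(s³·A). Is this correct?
Units of each symbol in V = IR:
  I (current): A
  R (resistance, in ohms): kg·m²/(s³·A²)

Multiplying the contributions: [A] · [kg·m²/(s³·A²)]
Adding exponents of each base unit: kg: 1, m: 2, s: -3, A: -1
SI base units of voltage: kg·m²/(s³·A)

The claimed units kg·m²/(s³·A) match the derived units, so the claim is correct.

Answer: Yes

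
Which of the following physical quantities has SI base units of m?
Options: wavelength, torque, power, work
Checking the SI base units of each option:
  wavelength (λ = v/f): m  ✓ matches
  torque (τ = Fr): kg·m²/s²  ✗
  power (P = W/t): kg·m²/s³  ✗
  work (W = Fd): kg·m²/s²  ✗

Only wavelength has units m.

Answer: wavelength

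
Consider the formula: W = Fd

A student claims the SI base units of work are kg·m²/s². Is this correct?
Units of each symbol in W = Fd:
  F (force): kg·m/s²
  d (displacement): m

Multiplying the contributions: [kg·m/s²] · [m]
Adding exponents of each base unit: kg: 1, m: 2, s: -2
SI base units of work: kg·m²/s²

The claimed units kg·m²/s² match the derived units, so the claim is correct.

Answer: Yes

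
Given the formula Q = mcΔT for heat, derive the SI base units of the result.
Units of each symbol in Q = mcΔT:
  m (mass): kg
  c (specific heat capacity, in J/(kg·K)): m²/(s²·K)
  ΔT (temperature change): K

Multiplying the contributions: [kg] · [m²/(s²·K)] · [K]
Adding exponents of each base unit: kg: 1, m: 2, s: -2
SI base units of heat: kg·m²/s²

Answer: kg·m²/s²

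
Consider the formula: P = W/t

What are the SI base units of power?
Units of each symbol in P = W/t:
  W (work): kg·m²/s²
  t (time): s  → in the denominator, contributes 1/s

Multiplying the contributions: [kg·m²/s²] · [1/s]
Adding exponents of each base unit: kg: 1, m: 2, s: -3
SI base units of power: kg·m²/s³

Answer: kg·m²/s³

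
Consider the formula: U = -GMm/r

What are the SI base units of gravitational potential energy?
Units of each symbol in U = -GMm/r:
  G (gravitational constant): m³/(kg·s²)
  M (mass): kg
  m (mass): kg
  r (distance): m  → in the denominator, contributes 1/m
  The minus sign does not affect the units.

Multiplying the contributions: [m³/(kg·s²)] · [kg] · [kg] · [1/m]
Adding exponents of each base unit: kg: 1, m: 2, s: -2
SI base units of gravitational potential energy: kg·m²/s²

Answer: kg·m²/s²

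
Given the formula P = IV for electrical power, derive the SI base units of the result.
Units of each symbol in P = IV:
  I (current): A
  V (voltage, in volts): kg·m²/(s³·A)

Multiplying the contributions: [A] · [kg·m²/(s³·A)]
Adding exponents of each base unit: kg: 1, m: 2, s: -3
SI base units of electrical power: kg·m²/s³

Answer: kg·m²/s³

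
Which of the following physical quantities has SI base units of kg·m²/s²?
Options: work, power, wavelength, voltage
Checking the SI base units of each option:
  work (W = Fd): kg·m²/s²  ✓ matches
  power (P = W/t): kg·m²/s³  ✗
  wavelength (λ = v/f): m  ✗
  voltage (V = IR): kg·m²/(s³·A)  ✗

Only work has units kg·m²/s².

Answer: work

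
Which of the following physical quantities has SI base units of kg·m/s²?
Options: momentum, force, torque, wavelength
Checking the SI base units of each option:
  momentum (p = mv): kg·m/s  ✗
  force (F = ma): kg·m/s²  ✓ matches
  torque (τ = Fr): kg·m²/s²  ✗
  wavelength (λ = v/f): m  ✗

Only force has units kg·m/s².

Answer: force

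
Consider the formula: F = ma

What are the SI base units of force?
Units of each symbol in F = ma:
  m (mass): kg
  a (acceleration): m/s²

Multiplying the contributions: [kg] · [m/s²]
Adding exponents of each base unit: kg: 1, m: 1, s: -2
SI base units of force: kg·m/s²

Answer: kg·m/s²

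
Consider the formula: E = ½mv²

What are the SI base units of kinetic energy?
Units of each symbol in E = ½mv²:
  m (mass): kg
  v (speed): m/s  → to the power 2, contributes m²/s²
  The factor ½ is dimensionless.

Multiplying the contributions: [kg] · [m²/s²]
Adding exponents of each base unit: kg: 1, m: 2, s: -2
SI base units of kinetic energy: kg·m²/s²

Answer: kg·m²/s²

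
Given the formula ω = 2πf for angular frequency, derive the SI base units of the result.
Units of each symbol in ω = 2πf:
  f (frequency): 1/s
  The factor 2π is dimensionless.

Multiplying the contributions: [1/s]
Adding exponents of each base unit: s: -1
SI base units of angular frequency: 1/s

Answer: 1/s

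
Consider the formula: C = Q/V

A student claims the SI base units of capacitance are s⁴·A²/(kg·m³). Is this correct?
Units of each symbol in C = Q/V:
  Q (charge, in coulombs): s·A
  V (voltage, in volts): kg·m²/(s³·A)  → in the denominator, contributes s³·A/(kg·m²)

Multiplying the contributions: [s·A] · [s³·A/(kg·m²)]
Adding exponents of each base unit: kg: -1, m: -2, s: 4, A: 2
SI base units of capacitance: s⁴·A²/(kg·m²)

The claimed units s⁴·A²/(kg·m³) (exponents kg: -1, m: -3, s: 4, A: 2) do not match the derived units s⁴·A²/(kg·m²) (exponents kg: -1, m: -2, s: 4, A: 2), so the claim is incorrect.

Answer: No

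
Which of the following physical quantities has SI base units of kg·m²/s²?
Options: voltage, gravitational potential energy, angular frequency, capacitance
Checking the SI base units of each option:
  voltage (V = IR): kg·m²/(s³·A)  ✗
  gravitational potential energy (U = -GMm/r): kg·m²/s²  ✓ matches
  angular frequency (ω = 2πf): 1/s  ✗
  capacitance (C = Q/V): s⁴·A²/(kg·m²)  ✗

Only gravitational potential energy has units kg·m²/s².

Answer: gravitational potential energy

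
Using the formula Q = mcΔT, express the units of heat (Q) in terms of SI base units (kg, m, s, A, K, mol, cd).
Units of each symbol in Q = mcΔT:
  m (mass): kg
  c (specific heat capacity, in J/(kg·K)): m²/(s²·K)
  ΔT (temperature change): K

Multiplying the contributions: [kg] · [m²/(s²·K)] · [K]
Adding exponents of each base unit: kg: 1, m: 2, s: -2
SI base units of heat: kg·m²/s²

Answer: kg·m²/s²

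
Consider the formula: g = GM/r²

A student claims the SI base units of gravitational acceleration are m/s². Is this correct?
Units of each symbol in g = GM/r²:
  G (gravitational constant): m³/(kg·s²)
  M (mass): kg
  r (distance): m  → to the power 2 in the denominator, contributes 1/m²

Multiplying the contributions: [m³/(kg·s²)] · [kg] · [1/m²]
Adding exponents of each base unit: m: 1, s: -2
SI base units of gravitational acceleration: m/s²

The claimed units m/s² match the derived units, so the claim is correct.

Answer: Yes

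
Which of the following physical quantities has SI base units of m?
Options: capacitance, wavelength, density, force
Checking the SI base units of each option:
  capacitance (C = Q/V): s⁴·A²/(kg·m²)  ✗
  wavelength (λ = v/f): m  ✓ matches
  density (ρ = m/V): kg/m³  ✗
  force (F = ma): kg·m/s²  ✗

Only wavelength has units m.

Answer: wavelength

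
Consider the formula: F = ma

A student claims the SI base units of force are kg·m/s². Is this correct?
Units of each symbol in F = ma:
  m (mass): kg
  a (acceleration): m/s²

Multiplying the contributions: [kg] · [m/s²]
Adding exponents of each base unit: kg: 1, m: 1, s: -2
SI base units of force: kg·m/s²

The claimed units kg·m/s² match the derived units, so the claim is correct.

Answer: Yes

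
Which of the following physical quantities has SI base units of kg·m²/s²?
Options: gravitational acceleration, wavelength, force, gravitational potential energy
Checking the SI base units of each option:
  gravitational acceleration (g = GM/r²): m/s²  ✗
  wavelength (λ = v/f): m  ✗
  force (F = ma): kg·m/s²  ✗
  gravitational potential energy (U = -GMm/r): kg·m²/s²  ✓ matches

Only gravitational potential energy has units kg·m²/s².

Answer: gravitational potential energy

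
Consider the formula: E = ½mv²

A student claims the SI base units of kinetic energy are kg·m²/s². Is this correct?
Units of each symbol in E = ½mv²:
  m (mass): kg
  v (speed): m/s  → to the power 2, contributes m²/s²
  The factor ½ is dimensionless.

Multiplying the contributions: [kg] · [m²/s²]
Adding exponents of each base unit: kg: 1, m: 2, s: -2
SI base units of kinetic energy: kg·m²/s²

The claimed units kg·m²/s² match the derived units, so the claim is correct.

Answer: Yes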